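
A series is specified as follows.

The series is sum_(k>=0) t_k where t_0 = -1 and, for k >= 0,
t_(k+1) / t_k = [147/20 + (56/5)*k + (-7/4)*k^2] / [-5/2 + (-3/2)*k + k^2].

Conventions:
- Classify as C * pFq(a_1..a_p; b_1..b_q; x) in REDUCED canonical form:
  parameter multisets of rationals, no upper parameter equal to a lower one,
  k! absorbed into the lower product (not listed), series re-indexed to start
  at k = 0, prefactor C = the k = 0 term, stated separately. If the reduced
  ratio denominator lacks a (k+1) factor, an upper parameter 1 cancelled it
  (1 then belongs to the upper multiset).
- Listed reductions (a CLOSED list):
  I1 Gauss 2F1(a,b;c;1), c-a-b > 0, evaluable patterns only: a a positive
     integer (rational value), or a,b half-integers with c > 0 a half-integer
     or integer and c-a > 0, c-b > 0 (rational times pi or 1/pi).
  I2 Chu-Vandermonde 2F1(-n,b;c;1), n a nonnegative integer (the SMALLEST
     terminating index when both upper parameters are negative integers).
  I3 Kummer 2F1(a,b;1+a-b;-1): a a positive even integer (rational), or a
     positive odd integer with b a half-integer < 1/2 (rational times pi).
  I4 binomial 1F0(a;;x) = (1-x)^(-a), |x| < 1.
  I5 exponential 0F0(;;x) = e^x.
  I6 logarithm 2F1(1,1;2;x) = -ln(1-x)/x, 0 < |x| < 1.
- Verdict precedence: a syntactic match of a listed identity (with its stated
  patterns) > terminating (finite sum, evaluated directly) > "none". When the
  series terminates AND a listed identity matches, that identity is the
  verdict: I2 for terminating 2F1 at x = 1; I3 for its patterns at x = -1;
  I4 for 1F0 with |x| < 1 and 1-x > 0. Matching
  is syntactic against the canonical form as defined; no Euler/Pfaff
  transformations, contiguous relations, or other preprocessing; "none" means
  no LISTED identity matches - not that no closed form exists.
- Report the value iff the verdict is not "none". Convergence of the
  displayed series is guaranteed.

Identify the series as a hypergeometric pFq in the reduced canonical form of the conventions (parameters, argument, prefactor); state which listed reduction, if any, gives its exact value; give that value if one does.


The tell: with t_0 = -1, roots of the ratio polynomials (C = -1) are the negated parameters.
Adjacent-term ratio: r(k) = (-7/4) * (k-7) (k+3/5) / [(k-5/2) (k+1)] - rational in k. x = (-7/4); t_0 = -1; negate the roots.

At argument -7/4: a 2F1 with upper {-7, 3/5}, lower {-5/2}, scaled by C = -1. Verdict: terminating - upper parameter -7 makes this a finite sum (last index 7), evaluated exactly. Its exact value is 128870934313/3906250.


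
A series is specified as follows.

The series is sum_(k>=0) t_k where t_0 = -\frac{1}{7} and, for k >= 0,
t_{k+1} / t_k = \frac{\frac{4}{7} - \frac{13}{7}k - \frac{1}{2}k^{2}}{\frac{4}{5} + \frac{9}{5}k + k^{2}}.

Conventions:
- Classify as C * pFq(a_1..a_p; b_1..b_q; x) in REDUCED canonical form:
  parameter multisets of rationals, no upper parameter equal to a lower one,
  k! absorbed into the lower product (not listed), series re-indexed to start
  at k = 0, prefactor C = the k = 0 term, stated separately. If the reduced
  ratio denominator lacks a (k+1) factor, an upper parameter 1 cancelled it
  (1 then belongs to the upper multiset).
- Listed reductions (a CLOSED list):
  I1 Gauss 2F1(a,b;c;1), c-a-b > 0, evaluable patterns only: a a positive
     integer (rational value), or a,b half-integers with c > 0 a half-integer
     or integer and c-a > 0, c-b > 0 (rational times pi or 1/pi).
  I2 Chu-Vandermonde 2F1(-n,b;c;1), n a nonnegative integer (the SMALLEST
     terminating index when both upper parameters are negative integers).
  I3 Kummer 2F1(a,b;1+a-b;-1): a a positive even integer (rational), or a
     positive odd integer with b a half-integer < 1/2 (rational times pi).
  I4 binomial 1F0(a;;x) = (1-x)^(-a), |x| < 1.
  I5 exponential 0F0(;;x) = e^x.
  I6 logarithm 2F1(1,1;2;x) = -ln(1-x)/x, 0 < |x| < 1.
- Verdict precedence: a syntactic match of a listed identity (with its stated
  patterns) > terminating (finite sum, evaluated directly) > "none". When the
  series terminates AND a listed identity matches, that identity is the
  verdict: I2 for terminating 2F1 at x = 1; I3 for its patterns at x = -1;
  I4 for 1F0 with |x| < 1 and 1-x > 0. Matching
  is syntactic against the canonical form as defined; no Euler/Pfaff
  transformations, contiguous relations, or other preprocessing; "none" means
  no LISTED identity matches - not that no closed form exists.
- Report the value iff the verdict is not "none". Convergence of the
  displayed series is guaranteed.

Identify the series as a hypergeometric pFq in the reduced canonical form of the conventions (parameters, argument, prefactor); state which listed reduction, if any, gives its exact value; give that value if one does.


The series (x = -\frac{1}{2}) is 2F1: upper {-\frac{2}{7}, 4}, lower {\frac{4}{5}}, prefactor -\frac{1}{7}. Verdict: none - this 2F1 at x = -\frac{1}{2} matches no listed pattern, and upper {-\frac{2}{7}, 4} holds no stopper.

The tell: t_0 = -\frac{1}{7} here, and the expanded ratio factors over Q; C = -1/7, roots give parameters.
Term ratio: r(k) = -\frac{1}{2} * (k-\frac{2}{7}) (k+4) / [(k+\frac{4}{5}) (k+1)] - rational in k, leading ratio -\frac{1}{2}; with t_0 = -\frac{1}{7}, classification follows.


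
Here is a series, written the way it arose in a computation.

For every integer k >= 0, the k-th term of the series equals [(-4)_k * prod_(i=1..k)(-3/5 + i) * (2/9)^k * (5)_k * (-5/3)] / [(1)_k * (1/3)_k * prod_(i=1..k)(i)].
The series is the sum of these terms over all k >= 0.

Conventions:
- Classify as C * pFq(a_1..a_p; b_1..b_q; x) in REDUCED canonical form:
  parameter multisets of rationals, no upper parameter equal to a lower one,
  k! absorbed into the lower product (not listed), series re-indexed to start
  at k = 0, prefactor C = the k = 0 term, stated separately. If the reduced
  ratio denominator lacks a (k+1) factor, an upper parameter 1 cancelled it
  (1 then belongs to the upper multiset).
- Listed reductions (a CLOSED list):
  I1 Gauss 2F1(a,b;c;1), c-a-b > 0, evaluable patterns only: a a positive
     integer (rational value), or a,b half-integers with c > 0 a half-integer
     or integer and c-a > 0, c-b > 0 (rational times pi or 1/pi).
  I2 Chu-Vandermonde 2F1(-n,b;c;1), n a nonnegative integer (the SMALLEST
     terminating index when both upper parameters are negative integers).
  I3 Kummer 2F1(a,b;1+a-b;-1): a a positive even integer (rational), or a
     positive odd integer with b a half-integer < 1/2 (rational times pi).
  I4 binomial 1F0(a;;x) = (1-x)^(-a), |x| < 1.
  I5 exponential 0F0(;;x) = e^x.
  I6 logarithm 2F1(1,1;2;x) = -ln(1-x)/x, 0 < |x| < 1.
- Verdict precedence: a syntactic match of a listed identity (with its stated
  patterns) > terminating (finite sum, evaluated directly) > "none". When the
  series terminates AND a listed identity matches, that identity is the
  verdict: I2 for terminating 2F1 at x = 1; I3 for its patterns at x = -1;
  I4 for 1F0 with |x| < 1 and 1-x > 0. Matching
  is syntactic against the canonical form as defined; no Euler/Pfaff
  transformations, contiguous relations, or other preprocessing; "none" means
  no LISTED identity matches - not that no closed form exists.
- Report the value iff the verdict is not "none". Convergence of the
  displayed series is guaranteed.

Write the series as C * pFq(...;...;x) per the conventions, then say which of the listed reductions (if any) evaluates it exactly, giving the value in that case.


Key observation: t_0 = -5/3 here, and the lower running product (C = -5/3, x = 2/9) is a rising factorial.
Step ratio: r(k) = (2/9) * (k-4) (k+2/5) (k+5) / [(k+1/3) (k+1) (k+1)] - poly over poly, x = (2/9) from leading terms; C = -5/3 at k = 0.

Canonical form: C = -5/3 times 3F2 with upper {-4, 2/5, 5}, lower {1/3, 1}, x = 2/9. Verdict: terminating (-4 upstairs). 5 nonzero terms in all; added directly. Sum: 8417/10125.


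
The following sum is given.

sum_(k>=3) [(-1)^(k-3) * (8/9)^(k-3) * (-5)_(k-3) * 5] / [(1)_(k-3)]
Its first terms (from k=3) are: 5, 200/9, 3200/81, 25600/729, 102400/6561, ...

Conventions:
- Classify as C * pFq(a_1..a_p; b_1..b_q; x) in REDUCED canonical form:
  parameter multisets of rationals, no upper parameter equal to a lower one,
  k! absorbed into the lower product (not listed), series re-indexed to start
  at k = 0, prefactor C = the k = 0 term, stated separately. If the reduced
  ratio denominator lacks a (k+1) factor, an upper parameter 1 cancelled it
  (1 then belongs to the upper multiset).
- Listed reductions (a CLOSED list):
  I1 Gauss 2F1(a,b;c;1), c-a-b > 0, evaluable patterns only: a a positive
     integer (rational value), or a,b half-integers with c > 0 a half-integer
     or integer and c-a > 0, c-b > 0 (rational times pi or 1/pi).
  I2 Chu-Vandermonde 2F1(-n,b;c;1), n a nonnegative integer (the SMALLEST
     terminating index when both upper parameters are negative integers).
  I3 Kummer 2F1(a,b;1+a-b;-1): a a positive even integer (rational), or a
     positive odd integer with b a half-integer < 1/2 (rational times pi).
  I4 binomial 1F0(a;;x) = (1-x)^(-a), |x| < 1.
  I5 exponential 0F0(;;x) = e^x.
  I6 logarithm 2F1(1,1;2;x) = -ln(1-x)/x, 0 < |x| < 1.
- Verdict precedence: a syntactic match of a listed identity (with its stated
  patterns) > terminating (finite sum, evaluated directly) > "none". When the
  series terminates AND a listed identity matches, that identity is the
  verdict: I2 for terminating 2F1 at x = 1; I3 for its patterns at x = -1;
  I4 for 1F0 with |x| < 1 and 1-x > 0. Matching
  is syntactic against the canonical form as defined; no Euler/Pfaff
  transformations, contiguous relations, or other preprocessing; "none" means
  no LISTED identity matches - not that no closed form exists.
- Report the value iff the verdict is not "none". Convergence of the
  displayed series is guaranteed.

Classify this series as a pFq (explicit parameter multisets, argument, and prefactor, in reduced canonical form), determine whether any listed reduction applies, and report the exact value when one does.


Reduced: x = -8/9, 1F0, upper = {-5}, lower = {-}, C = 5. Verdict (x = -8/9): the binomial series (I4) applies (the 1F0 binomial series: exponent 5, x = -8/9). Exact value: 7099285/59049.

Key step: t_0 being 5, the (-1)^k factor (C = 5, x = -8/9) folds into the argument's sign.
Adjacent-term ratio: r(k) = (-8/9) * (k-5) / [(k+1)] ; factor over Q: parameters, x = (-8/9), and C = 5.


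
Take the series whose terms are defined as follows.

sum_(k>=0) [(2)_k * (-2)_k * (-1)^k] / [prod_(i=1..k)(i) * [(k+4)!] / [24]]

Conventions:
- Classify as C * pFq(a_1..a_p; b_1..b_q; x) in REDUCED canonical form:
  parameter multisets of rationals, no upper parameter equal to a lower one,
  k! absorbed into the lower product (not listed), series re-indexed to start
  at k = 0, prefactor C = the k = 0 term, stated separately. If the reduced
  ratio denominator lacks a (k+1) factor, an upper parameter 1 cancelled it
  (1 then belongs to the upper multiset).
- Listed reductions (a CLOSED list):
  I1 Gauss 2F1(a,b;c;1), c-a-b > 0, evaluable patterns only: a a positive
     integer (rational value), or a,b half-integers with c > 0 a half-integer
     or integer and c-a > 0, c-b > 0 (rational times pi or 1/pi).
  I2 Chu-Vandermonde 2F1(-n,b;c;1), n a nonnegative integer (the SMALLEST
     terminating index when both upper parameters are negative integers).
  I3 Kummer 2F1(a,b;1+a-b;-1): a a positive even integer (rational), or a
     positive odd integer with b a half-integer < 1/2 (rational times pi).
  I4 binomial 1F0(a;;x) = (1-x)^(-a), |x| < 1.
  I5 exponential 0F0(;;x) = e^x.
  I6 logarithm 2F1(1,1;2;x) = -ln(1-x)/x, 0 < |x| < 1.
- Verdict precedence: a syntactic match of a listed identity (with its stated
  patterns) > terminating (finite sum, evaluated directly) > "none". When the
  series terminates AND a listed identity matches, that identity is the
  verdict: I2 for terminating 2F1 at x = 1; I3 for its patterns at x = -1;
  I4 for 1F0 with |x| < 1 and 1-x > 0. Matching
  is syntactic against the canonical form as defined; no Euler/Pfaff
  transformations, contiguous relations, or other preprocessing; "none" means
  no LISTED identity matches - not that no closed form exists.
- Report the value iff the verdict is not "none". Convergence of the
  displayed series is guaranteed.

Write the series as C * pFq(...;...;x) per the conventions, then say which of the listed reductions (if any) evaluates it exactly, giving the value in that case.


Reduced: x = -1, 2F1, upper = {-2, 2}, lower = {5}, C = 1. Verdict: Kummer (I3) matches (x = -1; c = 5 equals 1+a-b for upper {-2, 2}: listed pattern). Exact value: 2.

The tell: from the first term 1: the denominator's factorial ratio (C = 1, x = -1) is a lower Pochhammer.
Ratio: r(k) = (-1) * (k-2) (k+2) / [(k+5) (k+1)] ; factor over Q: parameters, x = (-1), and C = 1.


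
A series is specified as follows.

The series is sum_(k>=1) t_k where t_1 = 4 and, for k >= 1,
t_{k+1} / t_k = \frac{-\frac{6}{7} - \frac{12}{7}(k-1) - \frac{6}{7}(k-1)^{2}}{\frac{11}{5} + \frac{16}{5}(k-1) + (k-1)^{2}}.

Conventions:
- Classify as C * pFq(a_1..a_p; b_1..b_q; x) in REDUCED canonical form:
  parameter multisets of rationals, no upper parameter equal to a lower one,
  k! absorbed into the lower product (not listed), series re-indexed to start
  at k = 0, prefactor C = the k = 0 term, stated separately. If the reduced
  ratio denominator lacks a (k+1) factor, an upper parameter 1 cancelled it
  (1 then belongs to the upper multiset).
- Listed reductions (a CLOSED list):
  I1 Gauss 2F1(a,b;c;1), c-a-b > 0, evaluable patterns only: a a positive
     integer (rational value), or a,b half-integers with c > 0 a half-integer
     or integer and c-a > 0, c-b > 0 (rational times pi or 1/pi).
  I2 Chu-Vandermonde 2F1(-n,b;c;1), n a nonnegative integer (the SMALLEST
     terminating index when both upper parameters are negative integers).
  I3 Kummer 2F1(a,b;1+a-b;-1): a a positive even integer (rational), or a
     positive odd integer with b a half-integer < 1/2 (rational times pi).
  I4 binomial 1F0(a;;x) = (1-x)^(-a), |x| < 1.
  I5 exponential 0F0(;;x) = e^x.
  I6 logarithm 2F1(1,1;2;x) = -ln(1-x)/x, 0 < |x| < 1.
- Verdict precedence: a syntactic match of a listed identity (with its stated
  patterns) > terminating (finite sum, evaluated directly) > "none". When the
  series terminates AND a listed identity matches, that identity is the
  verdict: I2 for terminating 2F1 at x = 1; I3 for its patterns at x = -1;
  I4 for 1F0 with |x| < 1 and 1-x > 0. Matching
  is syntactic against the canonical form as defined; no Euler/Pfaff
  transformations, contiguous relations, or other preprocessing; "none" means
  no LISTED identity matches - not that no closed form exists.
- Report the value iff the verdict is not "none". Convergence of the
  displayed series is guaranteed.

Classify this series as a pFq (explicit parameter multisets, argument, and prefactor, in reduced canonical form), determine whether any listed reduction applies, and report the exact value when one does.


At argument -\frac{6}{7}: a 2F1 with upper {1, 1}, lower {\frac{11}{5}}, scaled by C = 4. Verdict: none - at argument -\frac{6}{7} the multisets {1, 1} ; {\frac{11}{5}} match no listed identity.

Key observation: with t_0 = 4, the expanded ratio factors over Q; prefactor 4, roots give parameters.
Ratio: r(k) = -\frac{6}{7} * (k+1) (k+1) / [(k+\frac{11}{5}) (k+1)] - rational in k, leading ratio -\frac{6}{7}; with t_0 = 4, classification follows.


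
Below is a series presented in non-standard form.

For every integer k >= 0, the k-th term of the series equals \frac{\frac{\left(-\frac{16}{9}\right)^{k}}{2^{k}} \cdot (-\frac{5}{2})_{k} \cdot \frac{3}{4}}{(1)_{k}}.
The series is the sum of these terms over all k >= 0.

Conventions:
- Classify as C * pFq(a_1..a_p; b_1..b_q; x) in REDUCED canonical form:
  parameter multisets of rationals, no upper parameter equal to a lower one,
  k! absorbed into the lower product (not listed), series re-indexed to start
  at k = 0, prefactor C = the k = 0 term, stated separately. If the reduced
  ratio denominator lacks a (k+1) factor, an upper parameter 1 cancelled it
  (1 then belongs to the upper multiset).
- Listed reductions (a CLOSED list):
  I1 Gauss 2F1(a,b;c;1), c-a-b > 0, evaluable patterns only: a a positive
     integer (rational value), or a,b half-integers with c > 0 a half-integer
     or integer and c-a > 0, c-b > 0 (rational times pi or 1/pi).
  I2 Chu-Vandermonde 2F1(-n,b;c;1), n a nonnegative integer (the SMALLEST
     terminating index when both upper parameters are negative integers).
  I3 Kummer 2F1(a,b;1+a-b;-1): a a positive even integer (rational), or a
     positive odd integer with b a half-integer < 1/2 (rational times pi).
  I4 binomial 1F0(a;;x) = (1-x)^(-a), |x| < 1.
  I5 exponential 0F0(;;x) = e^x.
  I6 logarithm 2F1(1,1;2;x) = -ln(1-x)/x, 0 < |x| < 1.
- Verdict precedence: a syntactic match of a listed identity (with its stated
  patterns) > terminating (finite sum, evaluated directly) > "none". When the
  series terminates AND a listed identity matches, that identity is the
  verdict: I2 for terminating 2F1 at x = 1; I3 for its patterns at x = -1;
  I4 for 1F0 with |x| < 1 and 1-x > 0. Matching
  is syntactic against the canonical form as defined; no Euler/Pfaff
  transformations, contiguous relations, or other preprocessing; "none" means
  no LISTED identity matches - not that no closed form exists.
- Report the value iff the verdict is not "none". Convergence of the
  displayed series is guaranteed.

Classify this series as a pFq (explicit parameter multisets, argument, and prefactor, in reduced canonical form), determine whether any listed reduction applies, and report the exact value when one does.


At argument -\frac{8}{9}: a 1F0 with upper {-\frac{5}{2}}, lower {-}, scaled by C = \frac{3}{4}. Verdict: binomial (I4) fires (the 1F0 binomial series: exponent 5/2, x = -\frac{8}{9}). Hence: \frac{3}{4} \cdot \left(\frac{17}{9}\right)^{\frac{5}{2}}.

The tell: from the first term \frac{3}{4}: the two k-th powers (C = 3/4) combine into one argument.
Step ratio: r(k) = -\frac{8}{9} * (k-\frac{5}{2}) / [(k+1)] - poly over poly, x = -\frac{8}{9} from leading terms; C = \frac{3}{4} at k = 0.


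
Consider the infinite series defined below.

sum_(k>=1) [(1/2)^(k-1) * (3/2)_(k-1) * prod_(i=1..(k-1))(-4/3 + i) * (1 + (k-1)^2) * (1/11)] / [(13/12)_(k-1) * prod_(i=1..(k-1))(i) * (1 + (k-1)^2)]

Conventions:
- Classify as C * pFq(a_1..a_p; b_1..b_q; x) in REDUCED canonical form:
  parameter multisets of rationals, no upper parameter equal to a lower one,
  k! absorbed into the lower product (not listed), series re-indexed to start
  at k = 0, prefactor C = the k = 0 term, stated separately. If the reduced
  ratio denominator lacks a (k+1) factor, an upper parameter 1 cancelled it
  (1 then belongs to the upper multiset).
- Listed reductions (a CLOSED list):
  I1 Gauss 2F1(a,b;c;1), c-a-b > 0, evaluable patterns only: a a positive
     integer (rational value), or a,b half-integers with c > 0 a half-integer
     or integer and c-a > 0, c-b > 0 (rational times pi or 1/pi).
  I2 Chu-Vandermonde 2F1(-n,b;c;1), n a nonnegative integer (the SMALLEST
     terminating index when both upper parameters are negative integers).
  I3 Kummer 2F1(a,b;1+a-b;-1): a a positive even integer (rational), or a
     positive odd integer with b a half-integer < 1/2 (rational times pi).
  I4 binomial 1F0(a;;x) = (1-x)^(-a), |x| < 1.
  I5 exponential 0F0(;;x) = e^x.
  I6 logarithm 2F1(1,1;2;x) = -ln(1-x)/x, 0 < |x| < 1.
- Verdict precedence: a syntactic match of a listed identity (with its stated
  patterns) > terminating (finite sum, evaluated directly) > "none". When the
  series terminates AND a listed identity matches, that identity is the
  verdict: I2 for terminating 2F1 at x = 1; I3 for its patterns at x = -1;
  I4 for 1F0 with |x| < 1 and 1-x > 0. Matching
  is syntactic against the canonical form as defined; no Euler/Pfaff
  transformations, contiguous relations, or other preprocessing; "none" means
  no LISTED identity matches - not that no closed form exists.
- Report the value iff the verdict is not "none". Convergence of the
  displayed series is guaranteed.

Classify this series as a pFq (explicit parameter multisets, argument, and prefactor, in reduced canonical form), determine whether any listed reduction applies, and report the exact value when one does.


At argument 1/2: a 2F1 with upper {-1/3, 3/2}, lower {13/12}, scaled by C = 1/11. Verdict: none. No listed pattern accepts 2F1(-1/3, 3/2; 13/12; 1/2).

Key step: with t_0 = 1/11, the running product (prefactor 1/11) telescopes to a rising factorial.
Adjacent-term ratio: r(k) = (1/2) * (k-1/3) (k+3/2) / [(k+13/12) (k+1)] - rational in k. x = (1/2); t_0 = 1/11; negate the roots.


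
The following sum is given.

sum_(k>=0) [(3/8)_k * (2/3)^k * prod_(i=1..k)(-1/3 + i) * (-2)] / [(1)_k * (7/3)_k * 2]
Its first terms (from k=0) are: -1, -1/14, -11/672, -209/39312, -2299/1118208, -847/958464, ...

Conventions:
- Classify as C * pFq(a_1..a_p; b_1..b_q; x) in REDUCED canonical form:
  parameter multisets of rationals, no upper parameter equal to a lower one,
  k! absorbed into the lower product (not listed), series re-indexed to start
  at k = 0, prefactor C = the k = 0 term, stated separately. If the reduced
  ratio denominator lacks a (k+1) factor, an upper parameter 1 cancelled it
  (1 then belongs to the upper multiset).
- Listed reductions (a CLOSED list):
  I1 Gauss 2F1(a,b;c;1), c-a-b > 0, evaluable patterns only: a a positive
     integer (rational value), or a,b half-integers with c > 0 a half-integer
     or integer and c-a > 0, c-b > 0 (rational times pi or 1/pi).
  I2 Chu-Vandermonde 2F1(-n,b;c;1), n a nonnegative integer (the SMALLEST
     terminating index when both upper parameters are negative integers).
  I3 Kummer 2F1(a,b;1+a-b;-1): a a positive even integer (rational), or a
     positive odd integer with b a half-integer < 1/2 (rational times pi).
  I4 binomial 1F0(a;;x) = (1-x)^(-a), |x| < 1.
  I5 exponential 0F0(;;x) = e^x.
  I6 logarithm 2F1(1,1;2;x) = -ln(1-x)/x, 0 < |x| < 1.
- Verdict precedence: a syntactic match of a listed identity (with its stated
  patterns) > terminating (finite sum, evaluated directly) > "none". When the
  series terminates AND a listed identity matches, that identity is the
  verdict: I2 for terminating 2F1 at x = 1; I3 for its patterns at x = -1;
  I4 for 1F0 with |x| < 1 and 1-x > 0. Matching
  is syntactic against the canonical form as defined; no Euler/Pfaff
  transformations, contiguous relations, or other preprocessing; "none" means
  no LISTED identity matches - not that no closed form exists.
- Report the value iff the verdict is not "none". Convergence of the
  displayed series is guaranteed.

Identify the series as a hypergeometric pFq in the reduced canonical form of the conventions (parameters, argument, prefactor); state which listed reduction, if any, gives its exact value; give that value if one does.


Reduced: x = 2/3, 2F1, upper = {3/8, 2/3}, lower = {7/3}, C = -1. Verdict: none. A 2F1 with upper {3/8, 2/3} fits none of I1-I6 at x = 2/3; the sum runs forever.

First insight: t_0 being -1, the constant factors (C = -1) combine into one prefactor.
Consecutive-term ratio: r(k) = (2/3) * (k+3/8) (k+2/3) / [(k+7/3) (k+1)] - rational in k. x = (2/3); t_0 = -1; negate the roots.


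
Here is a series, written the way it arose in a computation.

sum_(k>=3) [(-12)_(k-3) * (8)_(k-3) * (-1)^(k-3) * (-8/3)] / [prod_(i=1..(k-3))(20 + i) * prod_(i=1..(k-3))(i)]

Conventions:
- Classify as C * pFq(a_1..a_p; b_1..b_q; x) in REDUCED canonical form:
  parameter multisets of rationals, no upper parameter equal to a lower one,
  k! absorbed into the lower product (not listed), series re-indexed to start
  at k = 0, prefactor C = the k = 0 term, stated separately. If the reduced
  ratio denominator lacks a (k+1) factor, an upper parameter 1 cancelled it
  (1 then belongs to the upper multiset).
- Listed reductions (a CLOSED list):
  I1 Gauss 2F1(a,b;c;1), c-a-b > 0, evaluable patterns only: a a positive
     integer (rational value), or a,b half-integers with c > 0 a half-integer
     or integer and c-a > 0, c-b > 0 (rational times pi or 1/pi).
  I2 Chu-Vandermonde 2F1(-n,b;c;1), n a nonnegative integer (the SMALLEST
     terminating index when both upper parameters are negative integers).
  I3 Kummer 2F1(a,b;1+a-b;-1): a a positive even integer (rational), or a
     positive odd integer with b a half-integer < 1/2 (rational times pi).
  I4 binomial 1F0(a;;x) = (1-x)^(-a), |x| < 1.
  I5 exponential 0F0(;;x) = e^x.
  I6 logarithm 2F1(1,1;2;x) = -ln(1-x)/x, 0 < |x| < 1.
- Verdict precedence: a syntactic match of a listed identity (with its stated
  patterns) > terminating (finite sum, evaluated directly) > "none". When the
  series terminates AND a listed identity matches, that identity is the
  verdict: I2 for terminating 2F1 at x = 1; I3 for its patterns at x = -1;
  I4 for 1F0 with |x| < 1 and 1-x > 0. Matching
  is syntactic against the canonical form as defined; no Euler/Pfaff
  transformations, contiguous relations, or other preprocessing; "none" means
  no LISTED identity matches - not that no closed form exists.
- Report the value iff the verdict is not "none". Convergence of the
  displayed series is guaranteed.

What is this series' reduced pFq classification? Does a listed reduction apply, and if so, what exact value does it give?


Classification (C = -8/3): 2F1 with upper {-12, 8}, lower {21}, argument x = -1. Verdict (x = -1): the Kummer evaluation I3 applies (x = -1; c = 21 equals 1+a-b for upper {-12, 8}: listed pattern). Hence: -1292/7.

First insight: x = (-1) and the lower running product (C = -8/3, x = -1) is a rising factorial.
Step ratio: r(k) = (-1) * (k-12) (k+8) / [(k+21) (k+1)] - rational in k. x = (-1); t_0 = -8/3; negate the roots.


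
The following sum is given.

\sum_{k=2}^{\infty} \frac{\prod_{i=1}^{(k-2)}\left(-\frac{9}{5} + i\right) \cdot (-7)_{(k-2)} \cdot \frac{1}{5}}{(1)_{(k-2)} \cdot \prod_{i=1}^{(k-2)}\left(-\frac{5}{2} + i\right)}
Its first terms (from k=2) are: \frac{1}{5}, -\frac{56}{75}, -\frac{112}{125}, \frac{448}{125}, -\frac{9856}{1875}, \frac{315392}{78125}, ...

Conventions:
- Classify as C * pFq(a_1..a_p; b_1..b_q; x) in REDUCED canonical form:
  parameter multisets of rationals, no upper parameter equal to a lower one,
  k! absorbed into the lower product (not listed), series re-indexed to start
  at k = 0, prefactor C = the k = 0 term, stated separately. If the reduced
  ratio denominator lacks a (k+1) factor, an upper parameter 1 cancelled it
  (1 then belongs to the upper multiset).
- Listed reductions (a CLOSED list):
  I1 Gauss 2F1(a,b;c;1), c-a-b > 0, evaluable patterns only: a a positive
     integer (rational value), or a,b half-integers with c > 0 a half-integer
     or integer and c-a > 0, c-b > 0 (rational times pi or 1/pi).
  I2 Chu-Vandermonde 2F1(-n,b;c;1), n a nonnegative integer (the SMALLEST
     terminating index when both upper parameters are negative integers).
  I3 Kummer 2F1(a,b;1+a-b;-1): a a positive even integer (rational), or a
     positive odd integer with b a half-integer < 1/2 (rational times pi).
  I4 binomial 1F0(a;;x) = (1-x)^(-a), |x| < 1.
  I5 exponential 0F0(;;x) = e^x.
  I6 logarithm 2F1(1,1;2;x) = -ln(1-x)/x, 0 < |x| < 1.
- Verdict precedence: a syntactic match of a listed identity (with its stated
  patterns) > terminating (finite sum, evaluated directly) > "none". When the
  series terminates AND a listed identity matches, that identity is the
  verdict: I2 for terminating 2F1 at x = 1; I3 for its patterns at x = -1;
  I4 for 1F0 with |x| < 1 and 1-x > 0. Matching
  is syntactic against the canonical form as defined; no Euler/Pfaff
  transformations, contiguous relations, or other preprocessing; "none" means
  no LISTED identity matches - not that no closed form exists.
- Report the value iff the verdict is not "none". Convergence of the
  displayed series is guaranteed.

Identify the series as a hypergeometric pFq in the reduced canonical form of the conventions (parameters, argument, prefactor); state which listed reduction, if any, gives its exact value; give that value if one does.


This is \frac{1}{5} * 2F1(-7, -\frac{4}{5}; -\frac{3}{2}; 1) in reduced canonical form. Verdict: the Chu-Vandermonde identity I2 fires (terminating 2F1 at x = 1 with n = 7, b = -4/5, c = -\frac{3}{2}). Hence: -\frac{7495631}{17578125}.

Structural cue: t_0 = \frac{1}{5} here, and the lower running product (C = 1/5, x = 1) is a rising factorial.
Consecutive-term ratio: r(k) = 1 * (k-7) (k-\frac{4}{5}) / [(k-\frac{3}{2}) (k+1)] - rational; roots negated = parameters, x = 1, C = \frac{1}{5}.


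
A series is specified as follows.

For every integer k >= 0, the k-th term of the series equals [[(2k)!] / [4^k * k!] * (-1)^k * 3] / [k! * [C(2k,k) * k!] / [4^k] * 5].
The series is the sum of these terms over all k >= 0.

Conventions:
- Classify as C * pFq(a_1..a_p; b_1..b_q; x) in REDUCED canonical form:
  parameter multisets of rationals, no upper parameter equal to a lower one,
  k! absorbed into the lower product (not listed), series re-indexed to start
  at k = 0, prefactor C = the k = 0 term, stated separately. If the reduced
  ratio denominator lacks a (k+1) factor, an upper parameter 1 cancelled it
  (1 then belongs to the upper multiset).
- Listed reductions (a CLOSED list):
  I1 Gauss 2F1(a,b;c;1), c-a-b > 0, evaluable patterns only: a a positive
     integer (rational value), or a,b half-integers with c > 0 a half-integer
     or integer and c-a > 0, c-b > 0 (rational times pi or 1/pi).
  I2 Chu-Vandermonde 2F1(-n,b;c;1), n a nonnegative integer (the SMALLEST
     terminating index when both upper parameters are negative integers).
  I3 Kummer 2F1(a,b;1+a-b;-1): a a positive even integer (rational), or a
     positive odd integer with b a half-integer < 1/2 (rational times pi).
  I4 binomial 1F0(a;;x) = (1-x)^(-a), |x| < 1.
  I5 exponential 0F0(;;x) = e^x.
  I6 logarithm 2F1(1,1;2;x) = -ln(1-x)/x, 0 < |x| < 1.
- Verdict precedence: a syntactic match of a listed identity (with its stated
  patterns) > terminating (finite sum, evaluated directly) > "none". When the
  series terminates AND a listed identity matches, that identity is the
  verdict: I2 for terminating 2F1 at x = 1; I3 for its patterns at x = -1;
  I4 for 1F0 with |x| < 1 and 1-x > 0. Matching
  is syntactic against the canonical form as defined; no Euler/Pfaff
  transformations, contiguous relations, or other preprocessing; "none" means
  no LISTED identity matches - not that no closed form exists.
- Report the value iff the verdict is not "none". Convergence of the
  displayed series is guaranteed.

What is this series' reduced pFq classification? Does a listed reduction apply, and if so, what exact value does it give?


Canonical form: C = 3/5 times 0F0 with upper {-}, lower {-}, x = -1. Verdict: the exponential series (I5) fires (the 0F0 exponential series at x = -1). Value: (3/5) * e^(-1).

First insight: from the first term 3/5: the constant factors (C = 3/5, x = -1) combine into one prefactor.
Term ratio: r(k) = (-1) * 1 / [(k+1)] ; factor over Q: parameters, x = (-1), and C = 3/5.


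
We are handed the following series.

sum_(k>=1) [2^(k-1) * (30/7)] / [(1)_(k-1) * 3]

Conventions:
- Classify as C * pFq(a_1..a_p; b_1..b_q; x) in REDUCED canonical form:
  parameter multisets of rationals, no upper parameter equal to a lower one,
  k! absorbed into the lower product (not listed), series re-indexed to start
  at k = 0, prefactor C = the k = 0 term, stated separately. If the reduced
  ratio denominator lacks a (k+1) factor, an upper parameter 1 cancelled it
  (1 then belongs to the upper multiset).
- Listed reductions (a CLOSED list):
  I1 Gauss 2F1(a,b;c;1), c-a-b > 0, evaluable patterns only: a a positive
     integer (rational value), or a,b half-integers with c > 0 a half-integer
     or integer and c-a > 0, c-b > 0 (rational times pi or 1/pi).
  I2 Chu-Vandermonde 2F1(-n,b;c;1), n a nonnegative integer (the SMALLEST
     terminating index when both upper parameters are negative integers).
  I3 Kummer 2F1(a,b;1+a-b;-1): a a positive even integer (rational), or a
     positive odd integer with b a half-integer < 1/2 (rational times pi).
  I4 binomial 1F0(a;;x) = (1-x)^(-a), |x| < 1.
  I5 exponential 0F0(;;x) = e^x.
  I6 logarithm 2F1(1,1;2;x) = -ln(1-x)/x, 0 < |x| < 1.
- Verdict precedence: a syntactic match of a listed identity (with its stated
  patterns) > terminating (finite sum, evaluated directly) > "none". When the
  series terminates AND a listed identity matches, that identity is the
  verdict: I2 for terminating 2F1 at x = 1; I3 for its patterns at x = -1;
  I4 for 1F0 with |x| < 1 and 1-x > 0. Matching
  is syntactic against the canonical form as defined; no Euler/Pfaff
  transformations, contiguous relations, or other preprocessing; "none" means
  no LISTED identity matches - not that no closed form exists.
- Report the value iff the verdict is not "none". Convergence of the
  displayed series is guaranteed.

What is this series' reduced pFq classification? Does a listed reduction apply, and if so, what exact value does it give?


With C = 10/7: the canonical form is 0F0(-; -; 2). Verdict at x = 2: the I5 exponential reduction matches (the 0F0 exponential series at x = 2). Exact value: (10/7) * e^(2).

Key observation: x = 2 and the constant factors (C = 10/7, x = 2) combine into one prefactor.
Step ratio: r(k) = 2 * 1 / [(k+1)] ; factor over Q: parameters, x = 2, and C = 10/7.


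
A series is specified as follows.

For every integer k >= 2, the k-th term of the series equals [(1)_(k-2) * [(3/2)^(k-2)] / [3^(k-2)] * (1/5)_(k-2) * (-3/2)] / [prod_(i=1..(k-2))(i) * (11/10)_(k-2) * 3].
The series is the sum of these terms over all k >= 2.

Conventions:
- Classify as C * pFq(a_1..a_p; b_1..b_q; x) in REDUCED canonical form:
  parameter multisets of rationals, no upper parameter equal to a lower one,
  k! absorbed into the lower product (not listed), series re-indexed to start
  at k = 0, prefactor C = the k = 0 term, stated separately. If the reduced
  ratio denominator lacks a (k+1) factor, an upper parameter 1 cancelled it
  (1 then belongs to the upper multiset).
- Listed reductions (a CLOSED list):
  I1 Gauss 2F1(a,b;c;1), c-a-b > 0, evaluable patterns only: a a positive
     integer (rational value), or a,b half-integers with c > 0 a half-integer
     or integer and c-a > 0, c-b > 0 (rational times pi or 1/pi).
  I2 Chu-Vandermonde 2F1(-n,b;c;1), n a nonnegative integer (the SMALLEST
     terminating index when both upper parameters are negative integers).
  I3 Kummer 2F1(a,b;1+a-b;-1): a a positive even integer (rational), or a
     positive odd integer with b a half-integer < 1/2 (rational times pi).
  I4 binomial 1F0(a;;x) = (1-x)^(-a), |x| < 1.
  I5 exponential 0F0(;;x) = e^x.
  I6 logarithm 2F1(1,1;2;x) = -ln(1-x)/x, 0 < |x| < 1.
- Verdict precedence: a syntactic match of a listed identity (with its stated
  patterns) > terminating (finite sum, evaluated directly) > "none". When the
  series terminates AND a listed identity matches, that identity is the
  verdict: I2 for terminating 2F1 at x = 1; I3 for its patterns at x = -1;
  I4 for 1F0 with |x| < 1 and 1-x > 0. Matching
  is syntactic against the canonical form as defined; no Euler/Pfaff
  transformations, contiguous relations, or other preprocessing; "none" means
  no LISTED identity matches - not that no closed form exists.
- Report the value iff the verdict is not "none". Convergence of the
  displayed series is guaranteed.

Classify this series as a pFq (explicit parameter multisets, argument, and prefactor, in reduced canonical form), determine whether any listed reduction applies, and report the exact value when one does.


First insight: t_0 = -1/2 here, and the two k-th powers (C = -1/2, x = 1/2) combine into one argument.
Term ratio: r(k) = (1/2) * (k+1/5) (k+1) / [(k+11/10) (k+1)] - poly over poly, x = (1/2) from leading terms; C = -1/2 at k = 0.

Prefactor -1/2, argument 1/2: 2F1 with upper {1/5, 1} over lower {11/10}. Verdict: none. Every listed pattern misses the 2F1 form at 1/2, upper {1/5, 1}.


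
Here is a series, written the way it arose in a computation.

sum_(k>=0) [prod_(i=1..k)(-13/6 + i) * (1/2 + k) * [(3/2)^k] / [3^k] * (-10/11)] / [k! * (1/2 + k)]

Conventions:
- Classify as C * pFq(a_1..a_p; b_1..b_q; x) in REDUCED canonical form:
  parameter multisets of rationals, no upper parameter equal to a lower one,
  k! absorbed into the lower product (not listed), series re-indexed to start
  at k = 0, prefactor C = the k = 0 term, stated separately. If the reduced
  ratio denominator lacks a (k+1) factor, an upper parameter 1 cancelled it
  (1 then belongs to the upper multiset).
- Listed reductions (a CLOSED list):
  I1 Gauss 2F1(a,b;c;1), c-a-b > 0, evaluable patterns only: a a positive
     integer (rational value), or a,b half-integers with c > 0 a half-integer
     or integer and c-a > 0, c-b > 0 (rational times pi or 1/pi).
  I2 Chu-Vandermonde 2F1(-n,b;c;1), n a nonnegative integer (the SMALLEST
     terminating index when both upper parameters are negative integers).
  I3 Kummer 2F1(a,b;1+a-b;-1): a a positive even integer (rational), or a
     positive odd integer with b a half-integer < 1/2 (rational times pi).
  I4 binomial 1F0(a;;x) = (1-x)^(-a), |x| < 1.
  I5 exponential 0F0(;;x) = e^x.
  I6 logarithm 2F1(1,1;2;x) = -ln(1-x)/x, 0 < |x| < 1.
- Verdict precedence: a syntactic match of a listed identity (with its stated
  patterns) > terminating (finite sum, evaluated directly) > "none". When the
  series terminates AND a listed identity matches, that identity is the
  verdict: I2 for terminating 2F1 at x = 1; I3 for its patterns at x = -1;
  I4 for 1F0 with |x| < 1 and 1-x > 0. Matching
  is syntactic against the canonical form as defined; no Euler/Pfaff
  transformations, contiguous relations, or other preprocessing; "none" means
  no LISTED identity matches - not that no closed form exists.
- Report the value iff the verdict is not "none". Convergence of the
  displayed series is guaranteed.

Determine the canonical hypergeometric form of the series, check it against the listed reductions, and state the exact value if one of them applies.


With C = -10/11: the canonical form is 1F0(-7/6; -; 1/2). Verdict at x = 1/2: binomial (I4) matches (the 1F0 binomial series: exponent 7/6, x = 1/2). Value: (-10/11) * (1/2)^(7/6).

First insight: from the first term -10/11: striking the common factor k + 1/2 reduces the term (C = -10/11, x = 1/2).
Adjacent-term ratio: r(k) = (1/2) * (k-7/6) / [(k+1)] - rational in k, leading ratio (1/2); with t_0 = -10/11, classification follows.


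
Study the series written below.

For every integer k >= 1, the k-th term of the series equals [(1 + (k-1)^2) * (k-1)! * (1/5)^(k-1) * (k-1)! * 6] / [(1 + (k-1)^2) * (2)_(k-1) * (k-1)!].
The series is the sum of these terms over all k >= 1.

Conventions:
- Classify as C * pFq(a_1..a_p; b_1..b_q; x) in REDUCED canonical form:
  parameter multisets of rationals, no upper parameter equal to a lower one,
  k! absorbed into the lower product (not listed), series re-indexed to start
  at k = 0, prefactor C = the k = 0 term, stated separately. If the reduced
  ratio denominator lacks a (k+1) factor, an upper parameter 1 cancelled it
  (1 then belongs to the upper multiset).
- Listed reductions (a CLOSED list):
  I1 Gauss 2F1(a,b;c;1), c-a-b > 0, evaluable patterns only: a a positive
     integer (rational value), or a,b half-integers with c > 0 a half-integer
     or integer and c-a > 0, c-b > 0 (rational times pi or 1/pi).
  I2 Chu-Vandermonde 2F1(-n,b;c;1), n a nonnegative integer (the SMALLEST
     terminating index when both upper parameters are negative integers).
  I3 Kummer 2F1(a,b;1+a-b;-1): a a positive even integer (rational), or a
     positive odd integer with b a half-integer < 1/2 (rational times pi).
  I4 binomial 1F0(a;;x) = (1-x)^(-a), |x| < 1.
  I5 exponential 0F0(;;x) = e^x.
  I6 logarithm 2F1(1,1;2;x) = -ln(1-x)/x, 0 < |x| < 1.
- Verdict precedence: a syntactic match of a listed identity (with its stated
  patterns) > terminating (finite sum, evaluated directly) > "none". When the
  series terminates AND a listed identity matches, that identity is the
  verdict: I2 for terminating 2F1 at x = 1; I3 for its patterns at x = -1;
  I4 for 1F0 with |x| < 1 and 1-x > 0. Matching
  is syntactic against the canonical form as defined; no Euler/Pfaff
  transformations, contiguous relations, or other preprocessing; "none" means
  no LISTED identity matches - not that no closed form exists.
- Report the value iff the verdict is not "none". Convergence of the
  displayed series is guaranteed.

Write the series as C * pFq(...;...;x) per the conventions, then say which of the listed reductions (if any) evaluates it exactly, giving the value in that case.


x = 1/5 here; the reduced form reads 2F1, upper {1, 1}, lower {2}, C = 6. Verdict: logarithm (I6) matches (the logarithm: parameters (1,1;2), x = 1/5). Its exact value is (-30) * ln(4/5).

Key observation: t_0 = 6 here, and the factorial ratio (prefactor 6) (k+a-1)!/(a-1)! is a rising factorial (a)_k.
Term ratio: r(k) = (1/5) * (k+1) (k+1) / [(k+2) (k+1)] - poly over poly, x = (1/5) from leading terms; C = 6 at k = 0.
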